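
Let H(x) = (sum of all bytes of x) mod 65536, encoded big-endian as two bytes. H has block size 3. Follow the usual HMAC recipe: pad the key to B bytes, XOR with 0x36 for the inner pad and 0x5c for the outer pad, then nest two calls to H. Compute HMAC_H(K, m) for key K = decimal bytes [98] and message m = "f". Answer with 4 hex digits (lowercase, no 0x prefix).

011d

Key decimal bytes [98] = 62 is 1 byte ≤ B = 3; zero-pad to 3 bytes: K' = 62 00 00.
K' ⊕ ipad = 54 36 36.  K' ⊕ opad = 3e 5c 5c.
Inner input = (K'⊕ipad) ∥ m = 54 36 36 ∥ 66.
Inner hash: sum = 84+54+54+102 = 294 → 01 26.
Outer input = (K'⊕opad) ∥ inner = 3e 5c 5c ∥ 01 26.
Outer hash (tag): sum = 62+92+92+1+38 = 285 → 01 1d.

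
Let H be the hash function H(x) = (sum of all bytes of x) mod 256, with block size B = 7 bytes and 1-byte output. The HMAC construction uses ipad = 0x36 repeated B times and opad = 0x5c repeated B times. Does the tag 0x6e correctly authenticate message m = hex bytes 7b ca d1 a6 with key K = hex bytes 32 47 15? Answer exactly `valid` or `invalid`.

Key hex bytes 32 47 15 is 3 bytes ≤ B = 7; zero-pad to 7 bytes: K' = 32 47 15 00 00 00 00.
K' ⊕ ipad = 04 71 23 36 36 36 36; K' ⊕ opad = 6e 1b 49 5c 5c 5c 5c.
Inner hash: sum = 4+113+35+54+54+54+54+123+202+209+166 = 1068; mod 256 = 44 → 2c.
Outer hash (recomputed tag): sum = 110+27+73+92+92+92+92+44 = 622; mod 256 = 110 → 6e.
Recomputed tag = 6e; claimed = 6e → match.

valid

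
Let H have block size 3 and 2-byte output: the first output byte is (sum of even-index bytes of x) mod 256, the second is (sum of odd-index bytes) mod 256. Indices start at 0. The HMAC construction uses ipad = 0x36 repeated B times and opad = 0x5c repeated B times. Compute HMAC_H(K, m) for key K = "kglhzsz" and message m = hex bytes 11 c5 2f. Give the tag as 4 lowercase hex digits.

a716

Key "kglhzsz" = 6b 67 6c 68 7a 73 7a is 7 bytes > B = 3, so hash it first: H(key) = cb 42, then zero-pad to 3 bytes: K' = cb 42 00.
K' ⊕ ipad = fd 74 36.  K' ⊕ opad = 97 1e 5c.
Inner input = (K'⊕ipad) ∥ m = fd 74 36 ∥ 11 c5 2f.
Inner hash: even-index sum = 504 mod 256 = 248; odd-index sum = 180 mod 256 = 180 → f8 b4.
Outer input = (K'⊕opad) ∥ inner = 97 1e 5c ∥ f8 b4.
Outer hash (tag): even-index sum = 423 mod 256 = 167; odd-index sum = 278 mod 256 = 22 → a7 16.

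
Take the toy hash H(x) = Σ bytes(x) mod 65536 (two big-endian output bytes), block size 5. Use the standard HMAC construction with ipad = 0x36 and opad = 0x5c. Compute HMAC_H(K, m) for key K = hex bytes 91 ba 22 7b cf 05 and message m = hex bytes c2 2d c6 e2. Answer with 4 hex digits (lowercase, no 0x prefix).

034c

Key hex bytes 91 ba 22 7b cf 05 is 6 bytes > B = 5, so hash it first: H(key) = 02 bc, then zero-pad to 5 bytes: K' = 02 bc 00 00 00.
K' ⊕ ipad = 34 8a 36 36 36.  K' ⊕ opad = 5e e0 5c 5c 5c.
Inner input = (K'⊕ipad) ∥ m = 34 8a 36 36 36 ∥ c2 2d c6 e2.
Inner hash: sum = 52+138+54+54+54+194+45+198+226 = 1015 → 03 f7.
Outer input = (K'⊕opad) ∥ inner = 5e e0 5c 5c 5c ∥ 03 f7.
Outer hash (tag): sum = 94+224+92+92+92+3+247 = 844 → 03 4c.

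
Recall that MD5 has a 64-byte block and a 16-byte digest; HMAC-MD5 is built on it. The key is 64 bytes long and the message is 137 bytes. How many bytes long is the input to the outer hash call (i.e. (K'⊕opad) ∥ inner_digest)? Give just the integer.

Key is 64 ≤ 64 bytes, zero-padded: |K'| = 64.
Outer input = (K'⊕opad) ∥ H(inner) → 64 + 16 = 80 bytes.

80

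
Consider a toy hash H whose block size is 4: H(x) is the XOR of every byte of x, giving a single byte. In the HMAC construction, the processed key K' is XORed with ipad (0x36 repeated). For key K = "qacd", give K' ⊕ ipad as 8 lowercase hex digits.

47575552

Key "qacd" = 71 61 63 64 is exactly B = 4 bytes: K' = 71 61 63 64.
XOR each byte with 0x36: 71⊕36=47, 61⊕36=57, 63⊕36=55, 64⊕36=52.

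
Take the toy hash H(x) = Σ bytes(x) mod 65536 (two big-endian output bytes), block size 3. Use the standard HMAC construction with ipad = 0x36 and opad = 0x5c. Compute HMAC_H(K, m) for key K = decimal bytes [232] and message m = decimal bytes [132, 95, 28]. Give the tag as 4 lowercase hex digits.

01b7

Key decimal bytes [232] = e8 is 1 byte ≤ B = 3; zero-pad to 3 bytes: K' = e8 00 00.
K' ⊕ ipad = de 36 36.  K' ⊕ opad = b4 5c 5c.
Inner input = (K'⊕ipad) ∥ m = de 36 36 ∥ 84 5f 1c.
Inner hash: sum = 222+54+54+132+95+28 = 585 → 02 49.
Outer input = (K'⊕opad) ∥ inner = b4 5c 5c ∥ 02 49.
Outer hash (tag): sum = 180+92+92+2+73 = 439 → 01 b7.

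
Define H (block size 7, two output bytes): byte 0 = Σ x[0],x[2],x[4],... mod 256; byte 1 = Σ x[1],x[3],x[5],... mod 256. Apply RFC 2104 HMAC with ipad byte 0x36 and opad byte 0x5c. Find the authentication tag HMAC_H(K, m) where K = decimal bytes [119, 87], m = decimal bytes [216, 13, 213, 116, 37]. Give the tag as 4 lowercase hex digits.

Key decimal bytes [119, 87] = 77 57 is 2 bytes ≤ B = 7; zero-pad to 7 bytes: K' = 77 57 00 00 00 00 00.
K' ⊕ ipad = 41 61 36 36 36 36 36.  K' ⊕ opad = 2b 0b 5c 5c 5c 5c 5c.
Inner input = (K'⊕ipad) ∥ m = 41 61 36 36 36 36 36 ∥ d8 0d d5 74 25.
Inner hash: even-index sum = 356 mod 256 = 100; odd-index sum = 671 mod 256 = 159 → 64 9f.
Outer input = (K'⊕opad) ∥ inner = 2b 0b 5c 5c 5c 5c 5c ∥ 64 9f.
Outer hash (tag): even-index sum = 478 mod 256 = 222; odd-index sum = 295 mod 256 = 39 → de 27.

de27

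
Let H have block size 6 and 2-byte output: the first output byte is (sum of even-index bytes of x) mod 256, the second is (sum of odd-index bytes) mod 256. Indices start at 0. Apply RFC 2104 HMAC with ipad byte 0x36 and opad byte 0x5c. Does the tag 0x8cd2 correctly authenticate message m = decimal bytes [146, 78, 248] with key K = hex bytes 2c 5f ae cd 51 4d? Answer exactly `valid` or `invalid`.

invalid

Key hex bytes 2c 5f ae cd 51 4d is exactly B = 6 bytes: K' = 2c 5f ae cd 51 4d.
K' ⊕ ipad = 1a 69 98 fb 67 7b; K' ⊕ opad = 70 03 f2 91 0d 11.
Inner hash: even-index sum = 675 mod 256 = 163; odd-index sum = 557 mod 256 = 45 → a3 2d.
Outer hash (recomputed tag): even-index sum = 530 mod 256 = 18; odd-index sum = 210 mod 256 = 210 → 12 d2.
Recomputed tag = 12d2; claimed = 8cd2 → mismatch.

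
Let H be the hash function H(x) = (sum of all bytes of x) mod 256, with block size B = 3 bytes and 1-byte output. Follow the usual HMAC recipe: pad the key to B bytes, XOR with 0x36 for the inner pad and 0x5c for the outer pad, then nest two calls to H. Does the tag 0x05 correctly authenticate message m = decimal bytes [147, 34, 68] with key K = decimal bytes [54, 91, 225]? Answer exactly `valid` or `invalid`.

invalid

Key decimal bytes [54, 91, 225] = 36 5b e1 is exactly B = 3 bytes: K' = 36 5b e1.
K' ⊕ ipad = 00 6d d7; K' ⊕ opad = 6a 07 bd.
Inner hash: sum = 0+109+215+147+34+68 = 573; mod 256 = 61 → 3d.
Outer hash (recomputed tag): sum = 106+7+189+61 = 363; mod 256 = 107 → 6b.
Recomputed tag = 6b; claimed = 05 → mismatch.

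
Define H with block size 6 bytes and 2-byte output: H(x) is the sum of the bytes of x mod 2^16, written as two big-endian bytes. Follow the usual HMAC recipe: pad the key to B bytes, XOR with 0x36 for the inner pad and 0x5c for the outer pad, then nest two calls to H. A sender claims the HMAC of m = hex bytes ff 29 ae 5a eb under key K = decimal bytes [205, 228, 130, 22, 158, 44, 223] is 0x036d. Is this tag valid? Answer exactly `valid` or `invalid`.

Key decimal bytes [205, 228, 130, 22, 158, 44, 223] = cd e4 82 16 9e 2c df is 7 bytes > B = 6, so hash it first: H(key) = 03 f2, then zero-pad to 6 bytes: K' = 03 f2 00 00 00 00.
K' ⊕ ipad = 35 c4 36 36 36 36; K' ⊕ opad = 5f ae 5c 5c 5c 5c.
Inner hash: sum = 53+196+54+54+54+54+255+41+174+90+235 = 1260 → 04 ec.
Outer hash (recomputed tag): sum = 95+174+92+92+92+92+4+236 = 877 → 03 6d.
Recomputed tag = 036d; claimed = 036d → match.

valid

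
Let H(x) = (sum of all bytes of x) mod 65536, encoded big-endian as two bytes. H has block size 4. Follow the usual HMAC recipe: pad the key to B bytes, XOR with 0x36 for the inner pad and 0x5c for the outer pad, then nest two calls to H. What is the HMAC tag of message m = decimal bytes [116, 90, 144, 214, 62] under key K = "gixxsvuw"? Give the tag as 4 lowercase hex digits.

0299

Key "gixxsvuw" = 67 69 78 78 73 76 75 77 is 8 bytes > B = 4, so hash it first: H(key) = 03 95, then zero-pad to 4 bytes: K' = 03 95 00 00.
K' ⊕ ipad = 35 a3 36 36.  K' ⊕ opad = 5f c9 5c 5c.
Inner input = (K'⊕ipad) ∥ m = 35 a3 36 36 ∥ 74 5a 90 d6 3e.
Inner hash: sum = 53+163+54+54+116+90+144+214+62 = 950 → 03 b6.
Outer input = (K'⊕opad) ∥ inner = 5f c9 5c 5c ∥ 03 b6.
Outer hash (tag): sum = 95+201+92+92+3+182 = 665 → 02 99.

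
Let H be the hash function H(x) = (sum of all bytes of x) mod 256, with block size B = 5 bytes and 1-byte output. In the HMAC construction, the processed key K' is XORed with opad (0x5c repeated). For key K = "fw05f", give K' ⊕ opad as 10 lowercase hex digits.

3a2b6c693a

Key "fw05f" = 66 77 30 35 66 is exactly B = 5 bytes: K' = 66 77 30 35 66.
XOR each byte with 0x5c: 66⊕5c=3a, 77⊕5c=2b, 30⊕5c=6c, 35⊕5c=69, 66⊕5c=3a.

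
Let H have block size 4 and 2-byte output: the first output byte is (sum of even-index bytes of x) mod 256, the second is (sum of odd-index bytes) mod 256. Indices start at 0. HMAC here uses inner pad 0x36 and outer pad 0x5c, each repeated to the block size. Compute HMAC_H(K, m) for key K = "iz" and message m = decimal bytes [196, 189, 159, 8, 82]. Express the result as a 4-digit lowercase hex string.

dbc9

Key "iz" = 69 7a is 2 bytes ≤ B = 4; zero-pad to 4 bytes: K' = 69 7a 00 00.
K' ⊕ ipad = 5f 4c 36 36.  K' ⊕ opad = 35 26 5c 5c.
Inner input = (K'⊕ipad) ∥ m = 5f 4c 36 36 ∥ c4 bd 9f 08 52.
Inner hash: even-index sum = 586 mod 256 = 74; odd-index sum = 327 mod 256 = 71 → 4a 47.
Outer input = (K'⊕opad) ∥ inner = 35 26 5c 5c ∥ 4a 47.
Outer hash (tag): even-index sum = 219 mod 256 = 219; odd-index sum = 201 mod 256 = 201 → db c9.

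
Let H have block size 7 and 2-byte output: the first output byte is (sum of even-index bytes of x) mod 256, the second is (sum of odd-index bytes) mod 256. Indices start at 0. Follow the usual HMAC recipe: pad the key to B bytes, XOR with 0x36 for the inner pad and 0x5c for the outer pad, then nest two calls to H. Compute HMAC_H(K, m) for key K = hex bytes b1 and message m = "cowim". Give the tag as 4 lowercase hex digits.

ea15

Key hex bytes b1 is 1 byte ≤ B = 7; zero-pad to 7 bytes: K' = b1 00 00 00 00 00 00.
K' ⊕ ipad = 87 36 36 36 36 36 36.  K' ⊕ opad = ed 5c 5c 5c 5c 5c 5c.
Inner input = (K'⊕ipad) ∥ m = 87 36 36 36 36 36 36 ∥ 63 6f 77 69 6d.
Inner hash: even-index sum = 513 mod 256 = 1; odd-index sum = 489 mod 256 = 233 → 01 e9.
Outer input = (K'⊕opad) ∥ inner = ed 5c 5c 5c 5c 5c 5c ∥ 01 e9.
Outer hash (tag): even-index sum = 746 mod 256 = 234; odd-index sum = 277 mod 256 = 21 → ea 15.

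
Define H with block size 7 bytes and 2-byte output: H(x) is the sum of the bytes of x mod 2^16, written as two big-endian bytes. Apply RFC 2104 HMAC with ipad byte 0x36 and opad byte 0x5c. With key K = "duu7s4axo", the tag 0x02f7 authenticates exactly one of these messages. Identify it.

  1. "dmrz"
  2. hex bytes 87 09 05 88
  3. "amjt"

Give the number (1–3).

Key "duu7s4axo" = 64 75 75 37 73 34 61 78 6f is 9 bytes > B = 7, so hash it first: H(key) = 03 74, then zero-pad to 7 bytes: K' = 03 74 00 00 00 00 00.
K' ⊕ ipad = 35 42 36 36 36 36 36; K' ⊕ opad = 5f 28 5c 5c 5c 5c 5c.
m1: inner = H(35 42 36 36 36 36 36 64 6d 72 7a) = 03 42; tag = H(5f 28 5c 5c 5c 5c 5c 03 42) = 0298
m2: inner = H(35 42 36 36 36 36 36 87 09 05 88) = 02 a2; tag = H(5f 28 5c 5c 5c 5c 5c 02 a2) = 02f7 ← matches
m3: inner = H(35 42 36 36 36 36 36 61 6d 6a 74) = 03 31; tag = H(5f 28 5c 5c 5c 5c 5c 03 31) = 0287

2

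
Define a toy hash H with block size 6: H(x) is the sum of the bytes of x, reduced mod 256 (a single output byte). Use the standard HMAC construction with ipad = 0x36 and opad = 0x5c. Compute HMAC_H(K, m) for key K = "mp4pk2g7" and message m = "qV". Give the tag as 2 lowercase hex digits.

Key "mp4pk2g7" = 6d 70 34 70 6b 32 67 37 is 8 bytes > B = 6, so hash it first: H(key) = bc, then zero-pad to 6 bytes: K' = bc 00 00 00 00 00.
K' ⊕ ipad = 8a 36 36 36 36 36.  K' ⊕ opad = e0 5c 5c 5c 5c 5c.
Inner input = (K'⊕ipad) ∥ m = 8a 36 36 36 36 36 ∥ 71 56.
Inner hash: sum = 138+54+54+54+54+54+113+86 = 607; mod 256 = 95 → 5f.
Outer input = (K'⊕opad) ∥ inner = e0 5c 5c 5c 5c 5c ∥ 5f.
Outer hash (tag): sum = 224+92+92+92+92+92+95 = 779; mod 256 = 11 → 0b.

0b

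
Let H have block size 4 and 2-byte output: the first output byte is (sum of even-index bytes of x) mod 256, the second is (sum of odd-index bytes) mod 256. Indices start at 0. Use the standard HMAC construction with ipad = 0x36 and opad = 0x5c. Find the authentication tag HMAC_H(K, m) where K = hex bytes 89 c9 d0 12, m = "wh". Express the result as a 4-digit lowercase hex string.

Key hex bytes 89 c9 d0 12 is exactly B = 4 bytes: K' = 89 c9 d0 12.
K' ⊕ ipad = bf ff e6 24.  K' ⊕ opad = d5 95 8c 4e.
Inner input = (K'⊕ipad) ∥ m = bf ff e6 24 ∥ 77 68.
Inner hash: even-index sum = 540 mod 256 = 28; odd-index sum = 395 mod 256 = 139 → 1c 8b.
Outer input = (K'⊕opad) ∥ inner = d5 95 8c 4e ∥ 1c 8b.
Outer hash (tag): even-index sum = 381 mod 256 = 125; odd-index sum = 366 mod 256 = 110 → 7d 6e.

7d6e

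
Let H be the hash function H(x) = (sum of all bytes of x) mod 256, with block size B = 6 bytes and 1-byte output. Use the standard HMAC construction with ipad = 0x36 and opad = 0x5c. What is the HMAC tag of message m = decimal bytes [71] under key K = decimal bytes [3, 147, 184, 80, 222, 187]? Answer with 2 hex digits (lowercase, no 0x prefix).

Key decimal bytes [3, 147, 184, 80, 222, 187] = 03 93 b8 50 de bb is exactly B = 6 bytes: K' = 03 93 b8 50 de bb.
K' ⊕ ipad = 35 a5 8e 66 e8 8d.  K' ⊕ opad = 5f cf e4 0c 82 e7.
Inner input = (K'⊕ipad) ∥ m = 35 a5 8e 66 e8 8d ∥ 47.
Inner hash: sum = 53+165+142+102+232+141+71 = 906; mod 256 = 138 → 8a.
Outer input = (K'⊕opad) ∥ inner = 5f cf e4 0c 82 e7 ∥ 8a.
Outer hash (tag): sum = 95+207+228+12+130+231+138 = 1041; mod 256 = 17 → 11.

11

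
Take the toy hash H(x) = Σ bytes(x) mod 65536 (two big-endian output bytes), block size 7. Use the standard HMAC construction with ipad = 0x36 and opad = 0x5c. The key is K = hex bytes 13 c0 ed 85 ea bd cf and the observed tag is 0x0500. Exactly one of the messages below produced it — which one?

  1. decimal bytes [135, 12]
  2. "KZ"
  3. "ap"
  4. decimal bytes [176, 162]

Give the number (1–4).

Key hex bytes 13 c0 ed 85 ea bd cf is exactly B = 7 bytes: K' = 13 c0 ed 85 ea bd cf.
K' ⊕ ipad = 25 f6 db b3 dc 8b f9; K' ⊕ opad = 4f 9c b1 d9 b6 e1 93.
m1: inner = H(25 f6 db b3 dc 8b f9 87 0c) = 05 9c; tag = H(4f 9c b1 d9 b6 e1 93 05 9c) = 0540
m2: inner = H(25 f6 db b3 dc 8b f9 4b 5a) = 05 ae; tag = H(4f 9c b1 d9 b6 e1 93 05 ae) = 0552
m3: inner = H(25 f6 db b3 dc 8b f9 61 70) = 05 da; tag = H(4f 9c b1 d9 b6 e1 93 05 da) = 057e
m4: inner = H(25 f6 db b3 dc 8b f9 b0 a2) = 06 5b; tag = H(4f 9c b1 d9 b6 e1 93 06 5b) = 0500 ← matches

4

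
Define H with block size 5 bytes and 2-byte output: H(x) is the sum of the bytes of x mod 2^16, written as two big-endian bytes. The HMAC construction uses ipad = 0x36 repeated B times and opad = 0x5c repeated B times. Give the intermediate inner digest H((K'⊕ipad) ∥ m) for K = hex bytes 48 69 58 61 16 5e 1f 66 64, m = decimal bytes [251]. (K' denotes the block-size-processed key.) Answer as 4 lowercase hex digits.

Key hex bytes 48 69 58 61 16 5e 1f 66 64 is 9 bytes > B = 5, so hash it first: H(key) = 02 c7, then zero-pad to 5 bytes: K' = 02 c7 00 00 00.
K' ⊕ ipad = 34 f1 36 36 36.
Inner input = 34 f1 36 36 36 ∥ fb.
Inner hash: sum = 52+241+54+54+54+251 = 706 → 02 c2.

02c2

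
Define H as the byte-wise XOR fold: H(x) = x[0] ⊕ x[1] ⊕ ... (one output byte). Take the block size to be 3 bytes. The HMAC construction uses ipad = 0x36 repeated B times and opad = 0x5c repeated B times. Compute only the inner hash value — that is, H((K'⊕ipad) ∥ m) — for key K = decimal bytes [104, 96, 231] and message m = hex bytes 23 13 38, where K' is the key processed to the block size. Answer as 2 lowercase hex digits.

Key decimal bytes [104, 96, 231] = 68 60 e7 is exactly B = 3 bytes: K' = 68 60 e7.
K' ⊕ ipad = 5e 56 d1.
Inner input = 5e 56 d1 ∥ 23 13 38.
Inner hash: XOR 5e⊕56⊕d1⊕23⊕13⊕38 = d1.

d1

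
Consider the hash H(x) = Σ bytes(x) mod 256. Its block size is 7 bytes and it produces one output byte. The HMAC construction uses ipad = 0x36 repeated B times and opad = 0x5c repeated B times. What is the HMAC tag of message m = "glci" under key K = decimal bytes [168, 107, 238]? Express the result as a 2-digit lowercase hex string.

Key decimal bytes [168, 107, 238] = a8 6b ee is 3 bytes ≤ B = 7; zero-pad to 7 bytes: K' = a8 6b ee 00 00 00 00.
K' ⊕ ipad = 9e 5d d8 36 36 36 36.  K' ⊕ opad = f4 37 b2 5c 5c 5c 5c.
Inner input = (K'⊕ipad) ∥ m = 9e 5d d8 36 36 36 36 ∥ 67 6c 63 69.
Inner hash: sum = 158+93+216+54+54+54+54+103+108+99+105 = 1098; mod 256 = 74 → 4a.
Outer input = (K'⊕opad) ∥ inner = f4 37 b2 5c 5c 5c 5c ∥ 4a.
Outer hash (tag): sum = 244+55+178+92+92+92+92+74 = 919; mod 256 = 151 → 97.

97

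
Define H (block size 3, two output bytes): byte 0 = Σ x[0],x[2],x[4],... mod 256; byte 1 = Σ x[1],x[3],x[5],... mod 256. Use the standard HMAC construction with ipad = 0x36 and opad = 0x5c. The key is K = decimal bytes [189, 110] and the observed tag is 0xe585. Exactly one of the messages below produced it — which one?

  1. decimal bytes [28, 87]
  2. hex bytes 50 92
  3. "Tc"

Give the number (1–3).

Key decimal bytes [189, 110] = bd 6e is 2 bytes ≤ B = 3; zero-pad to 3 bytes: K' = bd 6e 00.
K' ⊕ ipad = 8b 58 36; K' ⊕ opad = e1 32 5c.
m1: inner = H(8b 58 36 1c 57) = 18 74; tag = H(e1 32 5c 18 74) = b14a
m2: inner = H(8b 58 36 50 92) = 53 a8; tag = H(e1 32 5c 53 a8) = e585 ← matches
m3: inner = H(8b 58 36 54 63) = 24 ac; tag = H(e1 32 5c 24 ac) = e956

2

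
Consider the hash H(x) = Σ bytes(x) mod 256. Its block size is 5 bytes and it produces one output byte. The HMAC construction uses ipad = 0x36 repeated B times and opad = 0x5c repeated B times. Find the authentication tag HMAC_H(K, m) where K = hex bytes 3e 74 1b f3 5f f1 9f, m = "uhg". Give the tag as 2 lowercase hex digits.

18

Key hex bytes 3e 74 1b f3 5f f1 9f is 7 bytes > B = 5, so hash it first: H(key) = af, then zero-pad to 5 bytes: K' = af 00 00 00 00.
K' ⊕ ipad = 99 36 36 36 36.  K' ⊕ opad = f3 5c 5c 5c 5c.
Inner input = (K'⊕ipad) ∥ m = 99 36 36 36 36 ∥ 75 68 67.
Inner hash: sum = 153+54+54+54+54+117+104+103 = 693; mod 256 = 181 → b5.
Outer input = (K'⊕opad) ∥ inner = f3 5c 5c 5c 5c ∥ b5.
Outer hash (tag): sum = 243+92+92+92+92+181 = 792; mod 256 = 24 → 18.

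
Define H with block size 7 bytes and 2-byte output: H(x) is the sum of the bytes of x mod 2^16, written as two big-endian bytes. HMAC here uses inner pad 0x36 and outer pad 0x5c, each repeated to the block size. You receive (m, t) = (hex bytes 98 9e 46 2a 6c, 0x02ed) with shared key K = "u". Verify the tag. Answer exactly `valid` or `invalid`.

Key "u" = 75 is 1 byte ≤ B = 7; zero-pad to 7 bytes: K' = 75 00 00 00 00 00 00.
K' ⊕ ipad = 43 36 36 36 36 36 36; K' ⊕ opad = 29 5c 5c 5c 5c 5c 5c.
Inner hash: sum = 67+54+54+54+54+54+54+152+158+70+42+108 = 921 → 03 99.
Outer hash (recomputed tag): sum = 41+92+92+92+92+92+92+3+153 = 749 → 02 ed.
Recomputed tag = 02ed; claimed = 02ed → match.

valid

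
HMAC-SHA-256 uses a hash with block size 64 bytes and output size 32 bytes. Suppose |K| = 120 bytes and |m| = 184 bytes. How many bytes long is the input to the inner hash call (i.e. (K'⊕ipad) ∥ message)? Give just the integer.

Key is 120 > 64 bytes, so it is hashed to 32 bytes then zero-padded to 64: |K'| = 64.
Inner input = (K'⊕ipad) ∥ m → 64 + 184 = 248 bytes.

248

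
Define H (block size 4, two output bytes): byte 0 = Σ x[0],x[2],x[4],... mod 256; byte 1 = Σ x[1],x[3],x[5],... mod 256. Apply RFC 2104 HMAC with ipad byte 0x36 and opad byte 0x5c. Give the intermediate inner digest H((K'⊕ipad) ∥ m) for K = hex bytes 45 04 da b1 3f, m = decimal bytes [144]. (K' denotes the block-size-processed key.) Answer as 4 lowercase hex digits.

2eb9

Key hex bytes 45 04 da b1 3f is 5 bytes > B = 4, so hash it first: H(key) = 5e b5, then zero-pad to 4 bytes: K' = 5e b5 00 00.
K' ⊕ ipad = 68 83 36 36.
Inner input = 68 83 36 36 ∥ 90.
Inner hash: even-index sum = 302 mod 256 = 46; odd-index sum = 185 mod 256 = 185 → 2e b9.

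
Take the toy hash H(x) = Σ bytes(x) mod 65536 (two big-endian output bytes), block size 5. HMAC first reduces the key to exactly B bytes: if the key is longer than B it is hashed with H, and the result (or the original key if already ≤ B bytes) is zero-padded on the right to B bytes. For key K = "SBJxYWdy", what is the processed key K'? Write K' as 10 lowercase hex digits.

|K| = 8 > B = 5, so first hash the key.
H(K): sum = 83+66+74+120+89+87+100+121 = 740 → 02 e4.
Zero-pad H(K) = 02 e4 to 5 bytes: K' = 02 e4 00 00 00.

02e4000000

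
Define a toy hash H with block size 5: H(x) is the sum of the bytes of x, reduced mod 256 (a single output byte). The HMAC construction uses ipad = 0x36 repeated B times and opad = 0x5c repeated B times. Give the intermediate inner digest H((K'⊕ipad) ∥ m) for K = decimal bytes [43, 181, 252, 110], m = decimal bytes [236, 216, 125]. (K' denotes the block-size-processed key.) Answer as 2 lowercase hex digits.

39

Key decimal bytes [43, 181, 252, 110] = 2b b5 fc 6e is 4 bytes ≤ B = 5; zero-pad to 5 bytes: K' = 2b b5 fc 6e 00.
K' ⊕ ipad = 1d 83 ca 58 36.
Inner input = 1d 83 ca 58 36 ∥ ec d8 7d.
Inner hash: sum = 29+131+202+88+54+236+216+125 = 1081; mod 256 = 57 → 39.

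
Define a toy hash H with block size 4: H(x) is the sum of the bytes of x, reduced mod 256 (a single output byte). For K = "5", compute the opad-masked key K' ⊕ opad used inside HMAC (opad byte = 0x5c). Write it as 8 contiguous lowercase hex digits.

Key "5" = 35 is 1 byte ≤ B = 4; zero-pad to 4 bytes: K' = 35 00 00 00.
XOR each byte with 0x5c: 35⊕5c=69, 00⊕5c=5c, 00⊕5c=5c, 00⊕5c=5c.

695c5c5c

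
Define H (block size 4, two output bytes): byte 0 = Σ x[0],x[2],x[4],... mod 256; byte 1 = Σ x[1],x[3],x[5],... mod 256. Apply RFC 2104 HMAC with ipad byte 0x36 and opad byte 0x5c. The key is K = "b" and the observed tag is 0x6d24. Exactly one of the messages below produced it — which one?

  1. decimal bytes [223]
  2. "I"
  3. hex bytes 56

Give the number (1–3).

Key "b" = 62 is 1 byte ≤ B = 4; zero-pad to 4 bytes: K' = 62 00 00 00.
K' ⊕ ipad = 54 36 36 36; K' ⊕ opad = 3e 5c 5c 5c.
m1: inner = H(54 36 36 36 df) = 69 6c; tag = H(3e 5c 5c 5c 69 6c) = 0324
m2: inner = H(54 36 36 36 49) = d3 6c; tag = H(3e 5c 5c 5c d3 6c) = 6d24 ← matches
m3: inner = H(54 36 36 36 56) = e0 6c; tag = H(3e 5c 5c 5c e0 6c) = 7a24

2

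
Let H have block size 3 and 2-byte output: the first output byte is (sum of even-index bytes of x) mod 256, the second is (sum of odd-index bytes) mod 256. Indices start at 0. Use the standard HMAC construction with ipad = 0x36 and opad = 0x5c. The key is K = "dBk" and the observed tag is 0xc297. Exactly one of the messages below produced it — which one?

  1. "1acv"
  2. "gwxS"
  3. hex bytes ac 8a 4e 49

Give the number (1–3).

2

Key "dBk" = 64 42 6b is exactly B = 3 bytes: K' = 64 42 6b.
K' ⊕ ipad = 52 74 5d; K' ⊕ opad = 38 1e 37.
m1: inner = H(52 74 5d 31 61 63 76) = 86 08; tag = H(38 1e 37 86 08) = 77a4
m2: inner = H(52 74 5d 67 77 78 53) = 79 53; tag = H(38 1e 37 79 53) = c297 ← matches
m3: inner = H(52 74 5d ac 8a 4e 49) = 82 6e; tag = H(38 1e 37 82 6e) = dda0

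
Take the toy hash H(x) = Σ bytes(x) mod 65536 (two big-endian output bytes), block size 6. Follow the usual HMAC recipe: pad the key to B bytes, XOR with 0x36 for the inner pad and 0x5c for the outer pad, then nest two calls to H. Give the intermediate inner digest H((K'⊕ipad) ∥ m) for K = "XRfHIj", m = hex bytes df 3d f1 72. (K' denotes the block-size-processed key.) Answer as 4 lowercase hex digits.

Key "XRfHIj" = 58 52 66 48 49 6a is exactly B = 6 bytes: K' = 58 52 66 48 49 6a.
K' ⊕ ipad = 6e 64 50 7e 7f 5c.
Inner input = 6e 64 50 7e 7f 5c ∥ df 3d f1 72.
Inner hash: sum = 110+100+80+126+127+92+223+61+241+114 = 1274 → 04 fa.

04fa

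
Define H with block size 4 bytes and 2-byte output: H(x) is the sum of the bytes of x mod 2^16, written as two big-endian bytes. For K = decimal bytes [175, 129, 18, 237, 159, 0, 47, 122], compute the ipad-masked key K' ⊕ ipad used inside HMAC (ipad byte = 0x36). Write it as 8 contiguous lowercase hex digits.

Key decimal bytes [175, 129, 18, 237, 159, 0, 47, 122] = af 81 12 ed 9f 00 2f 7a is 8 bytes > B = 4, so hash it first: H(key) = 03 77, then zero-pad to 4 bytes: K' = 03 77 00 00.
XOR each byte with 0x36: 03⊕36=35, 77⊕36=41, 00⊕36=36, 00⊕36=36.

35413636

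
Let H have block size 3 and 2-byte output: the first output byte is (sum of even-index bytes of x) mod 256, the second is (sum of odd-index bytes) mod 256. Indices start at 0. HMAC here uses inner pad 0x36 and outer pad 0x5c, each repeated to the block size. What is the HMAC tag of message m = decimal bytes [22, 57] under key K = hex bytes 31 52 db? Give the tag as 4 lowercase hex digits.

Key hex bytes 31 52 db is exactly B = 3 bytes: K' = 31 52 db.
K' ⊕ ipad = 07 64 ed.  K' ⊕ opad = 6d 0e 87.
Inner input = (K'⊕ipad) ∥ m = 07 64 ed ∥ 16 39.
Inner hash: even-index sum = 301 mod 256 = 45; odd-index sum = 122 mod 256 = 122 → 2d 7a.
Outer input = (K'⊕opad) ∥ inner = 6d 0e 87 ∥ 2d 7a.
Outer hash (tag): even-index sum = 366 mod 256 = 110; odd-index sum = 59 mod 256 = 59 → 6e 3b.

6e3b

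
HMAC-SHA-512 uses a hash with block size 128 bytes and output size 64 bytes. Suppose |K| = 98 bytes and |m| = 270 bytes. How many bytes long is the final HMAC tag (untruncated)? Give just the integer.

64

The tag is one SHA-512 digest: 64 bytes.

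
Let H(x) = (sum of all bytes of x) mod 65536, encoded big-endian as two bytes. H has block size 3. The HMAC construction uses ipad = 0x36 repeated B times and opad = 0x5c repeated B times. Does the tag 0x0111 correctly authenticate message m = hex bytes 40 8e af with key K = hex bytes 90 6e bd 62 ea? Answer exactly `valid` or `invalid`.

invalid

Key hex bytes 90 6e bd 62 ea is 5 bytes > B = 3, so hash it first: H(key) = 03 07, then zero-pad to 3 bytes: K' = 03 07 00.
K' ⊕ ipad = 35 31 36; K' ⊕ opad = 5f 5b 5c.
Inner hash: sum = 53+49+54+64+142+175 = 537 → 02 19.
Outer hash (recomputed tag): sum = 95+91+92+2+25 = 305 → 01 31.
Recomputed tag = 0131; claimed = 0111 → mismatch.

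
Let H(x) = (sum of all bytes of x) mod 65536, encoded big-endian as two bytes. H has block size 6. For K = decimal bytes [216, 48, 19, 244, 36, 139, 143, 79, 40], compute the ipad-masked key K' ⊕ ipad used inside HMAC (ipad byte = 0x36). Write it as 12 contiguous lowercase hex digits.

Key decimal bytes [216, 48, 19, 244, 36, 139, 143, 79, 40] = d8 30 13 f4 24 8b 8f 4f 28 is 9 bytes > B = 6, so hash it first: H(key) = 03 c4, then zero-pad to 6 bytes: K' = 03 c4 00 00 00 00.
XOR each byte with 0x36: 03⊕36=35, c4⊕36=f2, 00⊕36=36, 00⊕36=36, 00⊕36=36, 00⊕36=36.

35f236363636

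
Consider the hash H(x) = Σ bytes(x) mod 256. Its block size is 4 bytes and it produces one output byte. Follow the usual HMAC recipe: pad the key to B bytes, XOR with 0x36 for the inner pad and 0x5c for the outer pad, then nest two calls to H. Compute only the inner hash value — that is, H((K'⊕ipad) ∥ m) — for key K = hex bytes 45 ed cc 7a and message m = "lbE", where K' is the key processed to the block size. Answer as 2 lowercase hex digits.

a7

Key hex bytes 45 ed cc 7a is exactly B = 4 bytes: K' = 45 ed cc 7a.
K' ⊕ ipad = 73 db fa 4c.
Inner input = 73 db fa 4c ∥ 6c 62 45.
Inner hash: sum = 115+219+250+76+108+98+69 = 935; mod 256 = 167 → a7.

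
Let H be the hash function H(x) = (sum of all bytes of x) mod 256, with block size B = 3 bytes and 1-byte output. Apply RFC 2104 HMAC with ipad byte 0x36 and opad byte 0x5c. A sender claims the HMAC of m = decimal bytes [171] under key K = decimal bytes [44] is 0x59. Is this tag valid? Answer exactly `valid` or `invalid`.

Key decimal bytes [44] = 2c is 1 byte ≤ B = 3; zero-pad to 3 bytes: K' = 2c 00 00.
K' ⊕ ipad = 1a 36 36; K' ⊕ opad = 70 5c 5c.
Inner hash: sum = 26+54+54+171 = 305; mod 256 = 49 → 31.
Outer hash (recomputed tag): sum = 112+92+92+49 = 345; mod 256 = 89 → 59.
Recomputed tag = 59; claimed = 59 → match.

valid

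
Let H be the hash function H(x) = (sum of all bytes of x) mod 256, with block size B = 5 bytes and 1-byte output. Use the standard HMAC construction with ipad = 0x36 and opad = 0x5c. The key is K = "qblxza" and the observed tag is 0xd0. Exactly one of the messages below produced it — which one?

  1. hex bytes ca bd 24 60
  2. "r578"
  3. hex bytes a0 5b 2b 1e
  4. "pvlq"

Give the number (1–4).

2

Key "qblxza" = 71 62 6c 78 7a 61 is 6 bytes > B = 5, so hash it first: H(key) = 92, then zero-pad to 5 bytes: K' = 92 00 00 00 00.
K' ⊕ ipad = a4 36 36 36 36; K' ⊕ opad = ce 5c 5c 5c 5c.
m1: inner = H(a4 36 36 36 36 ca bd 24 60) = 87; tag = H(ce 5c 5c 5c 5c 87) = c5
m2: inner = H(a4 36 36 36 36 72 35 37 38) = 92; tag = H(ce 5c 5c 5c 5c 92) = d0 ← matches
m3: inner = H(a4 36 36 36 36 a0 5b 2b 1e) = c0; tag = H(ce 5c 5c 5c 5c c0) = fe
m4: inner = H(a4 36 36 36 36 70 76 6c 71) = 3f; tag = H(ce 5c 5c 5c 5c 3f) = 7d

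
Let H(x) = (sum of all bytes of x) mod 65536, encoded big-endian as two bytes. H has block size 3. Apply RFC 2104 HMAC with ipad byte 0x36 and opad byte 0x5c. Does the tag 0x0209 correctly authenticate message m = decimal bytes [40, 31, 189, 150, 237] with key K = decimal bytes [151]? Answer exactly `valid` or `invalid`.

Key decimal bytes [151] = 97 is 1 byte ≤ B = 3; zero-pad to 3 bytes: K' = 97 00 00.
K' ⊕ ipad = a1 36 36; K' ⊕ opad = cb 5c 5c.
Inner hash: sum = 161+54+54+40+31+189+150+237 = 916 → 03 94.
Outer hash (recomputed tag): sum = 203+92+92+3+148 = 538 → 02 1a.
Recomputed tag = 021a; claimed = 0209 → mismatch.

invalid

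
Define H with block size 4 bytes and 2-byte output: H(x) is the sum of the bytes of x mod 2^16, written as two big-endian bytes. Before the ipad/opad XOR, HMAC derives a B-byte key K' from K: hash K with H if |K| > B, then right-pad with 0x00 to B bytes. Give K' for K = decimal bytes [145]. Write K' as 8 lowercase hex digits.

Key decimal bytes [145] = 91 is 1 byte ≤ B = 4; zero-pad to 4 bytes: K' = 91 00 00 00.

91000000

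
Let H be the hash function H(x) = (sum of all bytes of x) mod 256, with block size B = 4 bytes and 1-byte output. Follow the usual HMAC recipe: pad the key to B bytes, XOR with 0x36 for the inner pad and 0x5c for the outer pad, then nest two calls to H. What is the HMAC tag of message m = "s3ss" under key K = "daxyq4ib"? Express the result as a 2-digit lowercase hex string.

cc

Key "daxyq4ib" = 64 61 78 79 71 34 69 62 is 8 bytes > B = 4, so hash it first: H(key) = 26, then zero-pad to 4 bytes: K' = 26 00 00 00.
K' ⊕ ipad = 10 36 36 36.  K' ⊕ opad = 7a 5c 5c 5c.
Inner input = (K'⊕ipad) ∥ m = 10 36 36 36 ∥ 73 33 73 73.
Inner hash: sum = 16+54+54+54+115+51+115+115 = 574; mod 256 = 62 → 3e.
Outer input = (K'⊕opad) ∥ inner = 7a 5c 5c 5c ∥ 3e.
Outer hash (tag): sum = 122+92+92+92+62 = 460; mod 256 = 204 → cc.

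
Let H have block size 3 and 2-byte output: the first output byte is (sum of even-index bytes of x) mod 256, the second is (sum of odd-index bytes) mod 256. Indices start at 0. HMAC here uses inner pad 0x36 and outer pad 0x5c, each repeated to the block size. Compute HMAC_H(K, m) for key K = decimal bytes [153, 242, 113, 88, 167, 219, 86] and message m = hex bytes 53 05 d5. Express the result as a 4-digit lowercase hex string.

Key decimal bytes [153, 242, 113, 88, 167, 219, 86] = 99 f2 71 58 a7 db 56 is 7 bytes > B = 3, so hash it first: H(key) = 07 25, then zero-pad to 3 bytes: K' = 07 25 00.
K' ⊕ ipad = 31 13 36.  K' ⊕ opad = 5b 79 5c.
Inner input = (K'⊕ipad) ∥ m = 31 13 36 ∥ 53 05 d5.
Inner hash: even-index sum = 108 mod 256 = 108; odd-index sum = 315 mod 256 = 59 → 6c 3b.
Outer input = (K'⊕opad) ∥ inner = 5b 79 5c ∥ 6c 3b.
Outer hash (tag): even-index sum = 242 mod 256 = 242; odd-index sum = 229 mod 256 = 229 → f2 e5.

f2e5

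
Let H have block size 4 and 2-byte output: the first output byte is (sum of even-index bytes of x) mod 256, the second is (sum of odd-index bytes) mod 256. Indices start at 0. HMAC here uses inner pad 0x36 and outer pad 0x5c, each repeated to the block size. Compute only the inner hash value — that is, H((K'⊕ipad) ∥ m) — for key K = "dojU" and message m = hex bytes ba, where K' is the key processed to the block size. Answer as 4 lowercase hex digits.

Key "dojU" = 64 6f 6a 55 is exactly B = 4 bytes: K' = 64 6f 6a 55.
K' ⊕ ipad = 52 59 5c 63.
Inner input = 52 59 5c 63 ∥ ba.
Inner hash: even-index sum = 360 mod 256 = 104; odd-index sum = 188 mod 256 = 188 → 68 bc.

68bc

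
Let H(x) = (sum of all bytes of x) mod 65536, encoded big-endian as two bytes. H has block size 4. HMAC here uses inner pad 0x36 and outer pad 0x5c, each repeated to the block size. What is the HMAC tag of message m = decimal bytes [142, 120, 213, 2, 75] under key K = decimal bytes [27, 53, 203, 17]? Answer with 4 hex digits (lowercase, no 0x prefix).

Key decimal bytes [27, 53, 203, 17] = 1b 35 cb 11 is exactly B = 4 bytes: K' = 1b 35 cb 11.
K' ⊕ ipad = 2d 03 fd 27.  K' ⊕ opad = 47 69 97 4d.
Inner input = (K'⊕ipad) ∥ m = 2d 03 fd 27 ∥ 8e 78 d5 02 4b.
Inner hash: sum = 45+3+253+39+142+120+213+2+75 = 892 → 03 7c.
Outer input = (K'⊕opad) ∥ inner = 47 69 97 4d ∥ 03 7c.
Outer hash (tag): sum = 71+105+151+77+3+124 = 531 → 02 13.

0213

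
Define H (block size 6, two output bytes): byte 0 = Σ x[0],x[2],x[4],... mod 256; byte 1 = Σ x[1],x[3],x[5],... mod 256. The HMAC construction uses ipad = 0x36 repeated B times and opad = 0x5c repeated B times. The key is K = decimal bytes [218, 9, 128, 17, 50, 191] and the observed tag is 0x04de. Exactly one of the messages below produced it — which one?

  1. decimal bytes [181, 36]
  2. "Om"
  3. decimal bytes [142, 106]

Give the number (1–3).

3

Key decimal bytes [218, 9, 128, 17, 50, 191] = da 09 80 11 32 bf is exactly B = 6 bytes: K' = da 09 80 11 32 bf.
K' ⊕ ipad = ec 3f b6 27 04 89; K' ⊕ opad = 86 55 dc 4d 6e e3.
m1: inner = H(ec 3f b6 27 04 89 b5 24) = 5b 13; tag = H(86 55 dc 4d 6e e3 5b 13) = 2b98
m2: inner = H(ec 3f b6 27 04 89 4f 6d) = f5 5c; tag = H(86 55 dc 4d 6e e3 f5 5c) = c5e1
m3: inner = H(ec 3f b6 27 04 89 8e 6a) = 34 59; tag = H(86 55 dc 4d 6e e3 34 59) = 04de ← matches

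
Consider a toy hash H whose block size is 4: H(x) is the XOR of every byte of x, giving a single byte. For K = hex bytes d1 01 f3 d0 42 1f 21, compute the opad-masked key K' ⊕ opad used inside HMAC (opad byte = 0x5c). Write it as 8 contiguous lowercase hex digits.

d35c5c5c

Key hex bytes d1 01 f3 d0 42 1f 21 is 7 bytes > B = 4, so hash it first: H(key) = 8f, then zero-pad to 4 bytes: K' = 8f 00 00 00.
XOR each byte with 0x5c: 8f⊕5c=d3, 00⊕5c=5c, 00⊕5c=5c, 00⊕5c=5c.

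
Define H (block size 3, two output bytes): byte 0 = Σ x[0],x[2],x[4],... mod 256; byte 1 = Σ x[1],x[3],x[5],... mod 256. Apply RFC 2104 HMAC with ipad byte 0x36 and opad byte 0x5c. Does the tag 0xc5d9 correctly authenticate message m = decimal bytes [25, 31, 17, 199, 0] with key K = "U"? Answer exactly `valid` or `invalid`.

Key "U" = 55 is 1 byte ≤ B = 3; zero-pad to 3 bytes: K' = 55 00 00.
K' ⊕ ipad = 63 36 36; K' ⊕ opad = 09 5c 5c.
Inner hash: even-index sum = 383 mod 256 = 127; odd-index sum = 96 mod 256 = 96 → 7f 60.
Outer hash (recomputed tag): even-index sum = 197 mod 256 = 197; odd-index sum = 219 mod 256 = 219 → c5 db.
Recomputed tag = c5db; claimed = c5d9 → mismatch.

invalid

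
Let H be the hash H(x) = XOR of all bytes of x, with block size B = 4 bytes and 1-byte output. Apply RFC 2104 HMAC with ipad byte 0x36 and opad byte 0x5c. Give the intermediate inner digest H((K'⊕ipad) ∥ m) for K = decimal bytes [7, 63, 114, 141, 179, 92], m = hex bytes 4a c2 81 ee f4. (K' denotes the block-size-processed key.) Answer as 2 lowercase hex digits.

Key decimal bytes [7, 63, 114, 141, 179, 92] = 07 3f 72 8d b3 5c is 6 bytes > B = 4, so hash it first: H(key) = 28, then zero-pad to 4 bytes: K' = 28 00 00 00.
K' ⊕ ipad = 1e 36 36 36.
Inner input = 1e 36 36 36 ∥ 4a c2 81 ee f4.
Inner hash: XOR 1e⊕36⊕36⊕36⊕4a⊕c2⊕81⊕ee⊕f4 = 3b.

3b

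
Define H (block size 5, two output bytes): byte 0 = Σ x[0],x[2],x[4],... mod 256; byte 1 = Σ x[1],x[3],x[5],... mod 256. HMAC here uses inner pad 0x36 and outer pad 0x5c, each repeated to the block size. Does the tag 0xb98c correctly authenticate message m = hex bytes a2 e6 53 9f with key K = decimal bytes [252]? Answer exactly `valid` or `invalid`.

Key decimal bytes [252] = fc is 1 byte ≤ B = 5; zero-pad to 5 bytes: K' = fc 00 00 00 00.
K' ⊕ ipad = ca 36 36 36 36; K' ⊕ opad = a0 5c 5c 5c 5c.
Inner hash: even-index sum = 699 mod 256 = 187; odd-index sum = 353 mod 256 = 97 → bb 61.
Outer hash (recomputed tag): even-index sum = 441 mod 256 = 185; odd-index sum = 371 mod 256 = 115 → b9 73.
Recomputed tag = b973; claimed = b98c → mismatch.

invalid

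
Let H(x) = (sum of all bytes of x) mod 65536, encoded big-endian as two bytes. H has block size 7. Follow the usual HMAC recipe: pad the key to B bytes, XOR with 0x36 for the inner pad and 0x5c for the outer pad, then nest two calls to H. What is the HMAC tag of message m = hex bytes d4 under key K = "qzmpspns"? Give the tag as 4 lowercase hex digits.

Key "qzmpspns" = 71 7a 6d 70 73 70 6e 73 is 8 bytes > B = 7, so hash it first: H(key) = 03 8c, then zero-pad to 7 bytes: K' = 03 8c 00 00 00 00 00.
K' ⊕ ipad = 35 ba 36 36 36 36 36.  K' ⊕ opad = 5f d0 5c 5c 5c 5c 5c.
Inner input = (K'⊕ipad) ∥ m = 35 ba 36 36 36 36 36 ∥ d4.
Inner hash: sum = 53+186+54+54+54+54+54+212 = 721 → 02 d1.
Outer input = (K'⊕opad) ∥ inner = 5f d0 5c 5c 5c 5c 5c ∥ 02 d1.
Outer hash (tag): sum = 95+208+92+92+92+92+92+2+209 = 974 → 03 ce.

03ce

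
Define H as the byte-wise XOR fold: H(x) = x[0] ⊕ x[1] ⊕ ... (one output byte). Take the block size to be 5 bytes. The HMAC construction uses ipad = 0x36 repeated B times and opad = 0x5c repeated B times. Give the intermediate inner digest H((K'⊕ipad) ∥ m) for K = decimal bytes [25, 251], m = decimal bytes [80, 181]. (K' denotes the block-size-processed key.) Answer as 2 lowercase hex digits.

31

Key decimal bytes [25, 251] = 19 fb is 2 bytes ≤ B = 5; zero-pad to 5 bytes: K' = 19 fb 00 00 00.
K' ⊕ ipad = 2f cd 36 36 36.
Inner input = 2f cd 36 36 36 ∥ 50 b5.
Inner hash: XOR 2f⊕cd⊕36⊕36⊕36⊕50⊕b5 = 31.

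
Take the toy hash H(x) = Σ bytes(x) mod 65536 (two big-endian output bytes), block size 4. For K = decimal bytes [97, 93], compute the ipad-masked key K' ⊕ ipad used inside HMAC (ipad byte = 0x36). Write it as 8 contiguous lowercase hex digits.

Key decimal bytes [97, 93] = 61 5d is 2 bytes ≤ B = 4; zero-pad to 4 bytes: K' = 61 5d 00 00.
XOR each byte with 0x36: 61⊕36=57, 5d⊕36=6b, 00⊕36=36, 00⊕36=36.

576b3636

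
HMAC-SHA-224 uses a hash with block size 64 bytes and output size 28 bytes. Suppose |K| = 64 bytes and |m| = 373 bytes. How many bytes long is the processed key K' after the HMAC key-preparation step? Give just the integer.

64

Key is 64 ≤ 64 bytes, zero-padded: |K'| = 64.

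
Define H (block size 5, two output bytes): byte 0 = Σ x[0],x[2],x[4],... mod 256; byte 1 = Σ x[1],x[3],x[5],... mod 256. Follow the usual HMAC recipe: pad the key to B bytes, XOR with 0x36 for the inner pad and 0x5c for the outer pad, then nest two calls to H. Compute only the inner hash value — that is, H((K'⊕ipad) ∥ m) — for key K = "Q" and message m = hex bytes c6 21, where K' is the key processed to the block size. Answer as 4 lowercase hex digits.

Key "Q" = 51 is 1 byte ≤ B = 5; zero-pad to 5 bytes: K' = 51 00 00 00 00.
K' ⊕ ipad = 67 36 36 36 36.
Inner input = 67 36 36 36 36 ∥ c6 21.
Inner hash: even-index sum = 244 mod 256 = 244; odd-index sum = 306 mod 256 = 50 → f4 32.

f432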